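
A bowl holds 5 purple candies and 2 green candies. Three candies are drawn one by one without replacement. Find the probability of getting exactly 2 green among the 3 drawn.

One ordering (green drawn first) has probability 2/7 × 1/6 × 5/5 = 10/210 = 1/21.
There are C(3,2) = 3 such orderings, each equally likely, so P = 3 × 1/21 = 1/7.

1/7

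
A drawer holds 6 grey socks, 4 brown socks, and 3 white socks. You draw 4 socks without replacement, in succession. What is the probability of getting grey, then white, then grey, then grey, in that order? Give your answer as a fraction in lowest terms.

Each draw changes the counts, so multiply the conditional probabilities along the sequence:
P = 6/13 × 3/12 × 5/11 × 4/10 = 360/17160 = 3/143.

3/143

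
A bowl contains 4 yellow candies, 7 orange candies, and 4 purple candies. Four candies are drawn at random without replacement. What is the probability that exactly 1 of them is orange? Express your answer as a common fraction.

56/195

One ordering (orange drawn first) has probability 7/15 × 8/14 × 7/13 × 6/12 = 2352/32760 = 14/195.
There are C(4,1) = 4 such orderings, each equally likely, so P = 4 × 14/195 = 56/195.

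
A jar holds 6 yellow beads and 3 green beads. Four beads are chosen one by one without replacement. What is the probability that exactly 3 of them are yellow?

10/21

One ordering (yellow drawn first) has probability 6/9 × 5/8 × 4/7 × 3/6 = 360/3024 = 5/42.
There are C(4,3) = 4 such orderings, each equally likely, so P = 4 × 5/42 = 10/21.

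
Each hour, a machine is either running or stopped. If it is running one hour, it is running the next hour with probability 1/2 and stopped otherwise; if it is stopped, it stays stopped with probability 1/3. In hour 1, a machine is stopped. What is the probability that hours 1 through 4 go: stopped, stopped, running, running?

Hour 1 is given. For each transition, use the conditional probability from the current state:
P(stopped | stopped) = 1/3; P(running | stopped) = 2/3; P(running | running) = 1/2.
P = 1/3 × 2/3 × 1/2 = 2/18 = 1/9.

1/9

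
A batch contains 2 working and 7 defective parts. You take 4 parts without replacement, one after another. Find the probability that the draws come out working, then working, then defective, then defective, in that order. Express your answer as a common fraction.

1/36

Chain rule:
P = 2/9 × 1/8 × 7/7 × 6/6 = 84/3024 = 1/36.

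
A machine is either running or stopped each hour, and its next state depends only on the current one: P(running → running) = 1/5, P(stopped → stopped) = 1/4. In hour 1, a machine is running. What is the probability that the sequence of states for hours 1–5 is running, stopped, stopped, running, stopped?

3/25

Hour 1 is given. For each transition, use the conditional probability from the current state:
P(stopped | running) = 4/5; P(stopped | stopped) = 1/4; P(running | stopped) = 3/4; P(stopped | running) = 4/5.
P = 4/5 × 1/4 × 3/4 × 4/5 = 48/400 = 3/25.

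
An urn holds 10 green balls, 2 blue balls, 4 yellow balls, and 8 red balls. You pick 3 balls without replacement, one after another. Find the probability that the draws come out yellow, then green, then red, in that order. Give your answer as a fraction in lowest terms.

Multiply the probability of each draw given the previous ones:
P = 4/24 × 10/23 × 8/22 = 320/12144 = 20/759.

20/759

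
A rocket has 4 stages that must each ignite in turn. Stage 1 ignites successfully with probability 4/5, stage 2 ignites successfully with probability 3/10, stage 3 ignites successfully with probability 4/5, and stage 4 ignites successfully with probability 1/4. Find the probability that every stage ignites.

The events are sequential, so multiply the conditional probabilities:
P = 4/5 × 3/10 × 4/5 × 1/4 = 48/1000 = 6/125.

6/125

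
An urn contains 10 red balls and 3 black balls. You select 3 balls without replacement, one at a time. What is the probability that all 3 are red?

60/143

P(all red) = 10/13 × 9/12 × 8/11 = 720/1716 = 60/143.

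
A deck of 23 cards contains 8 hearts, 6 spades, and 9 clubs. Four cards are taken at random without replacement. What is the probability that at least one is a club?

P(no clubs) = 14/23 × 13/22 × 12/21 × 11/20 = 24024/212520 = 13/115.
P(at least one) = 1 − 13/115 = 102/115.

102/115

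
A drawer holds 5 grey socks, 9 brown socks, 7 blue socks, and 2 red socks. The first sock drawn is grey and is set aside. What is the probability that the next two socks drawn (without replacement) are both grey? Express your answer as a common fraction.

2/77

With the first sock removed, 4 grey remain out of 22.
P = 4/22 × 3/21 = 12/462 = 2/77.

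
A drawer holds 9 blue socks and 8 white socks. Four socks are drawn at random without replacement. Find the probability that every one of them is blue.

P = 9/17 × 8/16 × 7/15 × 6/14 = 3024/57120 = 9/170.

9/170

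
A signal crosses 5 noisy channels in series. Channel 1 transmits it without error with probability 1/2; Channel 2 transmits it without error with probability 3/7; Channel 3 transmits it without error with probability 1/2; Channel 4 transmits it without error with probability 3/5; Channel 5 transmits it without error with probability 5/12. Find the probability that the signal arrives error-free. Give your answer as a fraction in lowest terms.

3/112

The events are sequential, so multiply the conditional probabilities:
P = 1/2 × 3/7 × 1/2 × 3/5 × 5/12 = 45/1680 = 3/112.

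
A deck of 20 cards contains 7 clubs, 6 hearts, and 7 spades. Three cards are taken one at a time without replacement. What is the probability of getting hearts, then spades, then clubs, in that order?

49/1140

Multiply the probability of each draw given the previous ones:
P = 6/20 × 7/19 × 7/18 = 294/6840 = 49/1140.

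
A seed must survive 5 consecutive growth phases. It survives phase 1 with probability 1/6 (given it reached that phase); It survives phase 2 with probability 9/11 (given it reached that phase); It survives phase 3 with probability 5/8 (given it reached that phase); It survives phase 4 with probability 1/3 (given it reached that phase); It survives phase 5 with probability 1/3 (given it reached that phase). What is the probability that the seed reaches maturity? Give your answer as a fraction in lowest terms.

Multiplying along the chain,
P = 1/6 × 9/11 × 5/8 × 1/3 × 1/3 = 45/4752 = 5/528.

5/528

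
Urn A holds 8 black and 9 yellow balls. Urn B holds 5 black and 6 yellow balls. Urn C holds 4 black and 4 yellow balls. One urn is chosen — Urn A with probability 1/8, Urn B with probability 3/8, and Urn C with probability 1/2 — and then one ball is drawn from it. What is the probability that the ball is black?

717/1496

From Urn A: P(black) = 8/17.
From Urn B: P(black) = 5/11.
From Urn C: P(black) = 4/8.
Total probability = (1/8)(8/17) + (3/8)(5/11) + (1/2)(4/8) = 717/1496.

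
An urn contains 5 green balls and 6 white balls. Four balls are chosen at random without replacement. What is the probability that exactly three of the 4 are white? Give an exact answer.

10/33

One ordering (white drawn first) has probability 6/11 × 5/10 × 4/9 × 5/8 = 600/7920 = 5/66.
There are C(4,3) = 4 such orderings, each equally likely, so P = 4 × 5/66 = 10/33.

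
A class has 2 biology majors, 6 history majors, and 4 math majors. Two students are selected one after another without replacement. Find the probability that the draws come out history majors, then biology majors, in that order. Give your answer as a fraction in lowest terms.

Chain rule:
P = 6/12 × 2/11 = 12/132 = 1/11.

1/11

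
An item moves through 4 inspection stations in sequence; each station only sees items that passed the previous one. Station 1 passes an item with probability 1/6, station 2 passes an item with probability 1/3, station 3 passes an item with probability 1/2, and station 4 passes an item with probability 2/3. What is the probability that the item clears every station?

1/54

The events are sequential, so multiply the conditional probabilities:
P = 1/6 × 1/3 × 1/2 × 2/3 = 2/108 = 1/54.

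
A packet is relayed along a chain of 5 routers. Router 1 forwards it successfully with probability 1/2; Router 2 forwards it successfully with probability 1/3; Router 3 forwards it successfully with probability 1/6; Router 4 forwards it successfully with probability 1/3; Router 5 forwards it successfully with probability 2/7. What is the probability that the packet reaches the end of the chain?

1/378

The events are sequential, so multiply the conditional probabilities:
P = 1/2 × 1/3 × 1/6 × 1/3 × 2/7 = 2/756 = 1/378.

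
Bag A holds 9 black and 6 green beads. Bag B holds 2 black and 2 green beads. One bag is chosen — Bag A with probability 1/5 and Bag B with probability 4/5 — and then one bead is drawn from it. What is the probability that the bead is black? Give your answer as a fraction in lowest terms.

From Bag A: P(black) = 9/15.
From Bag B: P(black) = 2/4.
Total probability = (1/5)(9/15) + (4/5)(2/4) = 13/25.

13/25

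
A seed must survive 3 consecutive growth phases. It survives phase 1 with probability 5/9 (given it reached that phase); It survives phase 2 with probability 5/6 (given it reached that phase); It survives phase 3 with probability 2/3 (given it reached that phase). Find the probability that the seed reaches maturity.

Multiplying along the chain,
P = 5/9 × 5/6 × 2/3 = 50/162 = 25/81.

25/81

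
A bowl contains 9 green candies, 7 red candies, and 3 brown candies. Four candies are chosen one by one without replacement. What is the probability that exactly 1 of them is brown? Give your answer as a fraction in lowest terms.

140/323

One ordering (brown drawn first) has probability 3/19 × 16/18 × 15/17 × 14/16 = 10080/93024 = 35/323.
There are C(4,1) = 4 such orderings, each equally likely, so P = 4 × 35/323 = 140/323.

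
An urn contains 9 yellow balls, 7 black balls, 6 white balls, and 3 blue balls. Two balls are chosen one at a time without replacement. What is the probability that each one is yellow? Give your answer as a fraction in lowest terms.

3/25

P(all yellow) = 9/25 × 8/24 = 72/600 = 3/25.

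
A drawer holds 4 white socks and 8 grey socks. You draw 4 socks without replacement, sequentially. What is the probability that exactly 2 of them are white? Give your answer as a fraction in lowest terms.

One ordering (white drawn first) has probability 4/12 × 3/11 × 8/10 × 7/9 = 672/11880 = 28/495.
There are C(4,2) = 6 such orderings, each equally likely, so P = 6 × 28/495 = 56/165.

56/165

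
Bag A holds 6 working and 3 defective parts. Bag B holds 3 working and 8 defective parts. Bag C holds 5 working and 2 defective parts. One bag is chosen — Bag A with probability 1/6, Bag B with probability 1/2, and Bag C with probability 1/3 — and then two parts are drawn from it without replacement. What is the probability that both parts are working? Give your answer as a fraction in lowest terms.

From Bag A: P(both working) = (6/9)(5/8) = 5/12.
From Bag B: P(both working) = (3/11)(2/10) = 3/55.
From Bag C: P(both working) = (5/7)(4/6) = 10/21.
Total probability = (1/6)(5/12) + (1/2)(3/55) + (1/3)(10/21) = 7081/27720.

7081/27720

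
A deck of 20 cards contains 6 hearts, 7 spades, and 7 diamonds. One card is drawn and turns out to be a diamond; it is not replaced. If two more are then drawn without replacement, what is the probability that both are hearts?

5/57

With the first card removed, 6 hearts remain out of 19.
P = 6/19 × 5/18 = 30/342 = 5/57.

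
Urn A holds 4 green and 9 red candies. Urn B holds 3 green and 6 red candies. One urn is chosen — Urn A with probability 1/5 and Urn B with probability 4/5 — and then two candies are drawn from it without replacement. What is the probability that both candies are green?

16/195

From Urn A: P(both green) = (4/13)(3/12) = 1/13.
From Urn B: P(both green) = (3/9)(2/8) = 1/12.
Total probability = (1/5)(1/13) + (4/5)(1/12) = 16/195.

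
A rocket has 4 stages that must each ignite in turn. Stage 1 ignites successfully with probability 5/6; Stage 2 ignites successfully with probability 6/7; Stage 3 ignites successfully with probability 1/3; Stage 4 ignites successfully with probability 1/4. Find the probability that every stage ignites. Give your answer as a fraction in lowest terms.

5/84

The events are sequential, so multiply the conditional probabilities:
P = 5/6 × 6/7 × 1/3 × 1/4 = 30/504 = 5/84.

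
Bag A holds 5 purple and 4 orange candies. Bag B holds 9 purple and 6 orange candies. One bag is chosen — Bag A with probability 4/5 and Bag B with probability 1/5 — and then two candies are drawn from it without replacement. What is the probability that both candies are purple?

458/1575

From Bag A: P(both purple) = (5/9)(4/8) = 5/18.
From Bag B: P(both purple) = (9/15)(8/14) = 12/35.
Total probability = (4/5)(5/18) + (1/5)(12/35) = 458/1575.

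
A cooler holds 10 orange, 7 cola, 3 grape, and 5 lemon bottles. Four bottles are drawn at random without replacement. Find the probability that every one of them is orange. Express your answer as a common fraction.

21/1265

P(every draw is orange) = 10/25 × 9/24 × 8/23 × 7/22 = 5040/303600 = 21/1265.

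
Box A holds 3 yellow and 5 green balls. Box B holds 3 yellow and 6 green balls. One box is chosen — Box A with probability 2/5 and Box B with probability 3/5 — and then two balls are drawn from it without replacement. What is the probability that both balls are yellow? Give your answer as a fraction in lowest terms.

13/140

From Box A: P(both yellow) = (3/8)(2/7) = 3/28.
From Box B: P(both yellow) = (3/9)(2/8) = 1/12.
Total probability = (2/5)(3/28) + (3/5)(1/12) = 13/140.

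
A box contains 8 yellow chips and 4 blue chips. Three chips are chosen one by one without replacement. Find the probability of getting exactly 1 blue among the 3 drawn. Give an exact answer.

One ordering (blue drawn first) has probability 4/12 × 8/11 × 7/10 = 224/1320 = 28/165.
There are C(3,1) = 3 such orderings, each equally likely, so P = 3 × 28/165 = 28/55.

28/55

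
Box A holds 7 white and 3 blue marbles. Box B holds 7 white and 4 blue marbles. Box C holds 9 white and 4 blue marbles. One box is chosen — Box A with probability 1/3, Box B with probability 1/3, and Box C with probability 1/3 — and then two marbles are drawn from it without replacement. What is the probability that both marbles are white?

562/1287

From Box A: P(both white) = (7/10)(6/9) = 7/15.
From Box B: P(both white) = (7/11)(6/10) = 21/55.
From Box C: P(both white) = (9/13)(8/12) = 6/13.
Total probability = (1/3)(7/15) + (1/3)(21/55) + (1/3)(6/13) = 562/1287.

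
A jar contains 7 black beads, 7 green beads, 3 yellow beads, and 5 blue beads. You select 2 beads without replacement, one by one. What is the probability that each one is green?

P(all green) = 7/22 × 6/21 = 42/462 = 1/11.

1/11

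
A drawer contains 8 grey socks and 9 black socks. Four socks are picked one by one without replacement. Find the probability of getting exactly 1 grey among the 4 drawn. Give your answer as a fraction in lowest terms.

One ordering (grey drawn first) has probability 8/17 × 9/16 × 8/15 × 7/14 = 4032/57120 = 6/85.
There are C(4,1) = 4 such orderings, each equally likely, so P = 4 × 6/85 = 24/85.

24/85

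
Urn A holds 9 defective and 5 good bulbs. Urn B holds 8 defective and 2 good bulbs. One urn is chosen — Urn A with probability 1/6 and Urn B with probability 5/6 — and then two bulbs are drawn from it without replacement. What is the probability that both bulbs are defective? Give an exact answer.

From Urn A: P(both defective) = (9/14)(8/13) = 36/91.
From Urn B: P(both defective) = (8/10)(7/9) = 28/45.
Total probability = (1/6)(36/91) + (5/6)(28/45) = 1436/2457.

1436/2457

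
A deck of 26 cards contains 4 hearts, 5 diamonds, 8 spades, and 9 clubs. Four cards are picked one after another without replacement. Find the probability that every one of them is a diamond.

1/2990

P(every draw is a diamond) = 5/26 × 4/25 × 3/24 × 2/23 = 120/358800 = 1/2990.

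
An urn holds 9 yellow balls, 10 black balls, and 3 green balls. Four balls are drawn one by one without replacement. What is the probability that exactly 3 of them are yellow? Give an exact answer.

156/1045

One ordering (yellow drawn first) has probability 9/22 × 8/21 × 7/20 × 13/19 = 6552/175560 = 39/1045.
There are C(4,3) = 4 such orderings, each equally likely, so P = 4 × 39/1045 = 156/1045.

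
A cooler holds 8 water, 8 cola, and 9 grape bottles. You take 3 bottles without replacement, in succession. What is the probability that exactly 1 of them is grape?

One ordering (grape drawn first) has probability 9/25 × 16/24 × 15/23 = 2160/13800 = 18/115.
There are C(3,1) = 3 such orderings, each equally likely, so P = 3 × 18/115 = 54/115.

54/115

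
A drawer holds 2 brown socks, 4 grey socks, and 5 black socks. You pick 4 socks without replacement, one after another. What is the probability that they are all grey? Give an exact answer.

1/330

P = 4/11 × 3/10 × 2/9 × 1/8 = 24/7920 = 1/330.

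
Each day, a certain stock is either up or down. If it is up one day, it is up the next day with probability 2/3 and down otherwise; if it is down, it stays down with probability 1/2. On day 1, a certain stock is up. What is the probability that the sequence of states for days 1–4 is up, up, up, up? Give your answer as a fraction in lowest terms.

8/27

Day 1 is given. For each transition, use the conditional probability from the current state:
P(up | up) = 2/3; P(up | up) = 2/3; P(up | up) = 2/3.
P = 2/3 × 2/3 × 2/3 = 8/27.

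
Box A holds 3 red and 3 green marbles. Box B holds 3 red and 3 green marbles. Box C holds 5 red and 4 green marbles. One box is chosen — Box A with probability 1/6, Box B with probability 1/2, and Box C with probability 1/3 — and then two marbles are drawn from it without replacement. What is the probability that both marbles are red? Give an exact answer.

61/270

From Box A: P(both red) = (3/6)(2/5) = 1/5.
From Box B: P(both red) = (3/6)(2/5) = 1/5.
From Box C: P(both red) = (5/9)(4/8) = 5/18.
Total probability = (1/6)(1/5) + (1/2)(1/5) + (1/3)(5/18) = 61/270.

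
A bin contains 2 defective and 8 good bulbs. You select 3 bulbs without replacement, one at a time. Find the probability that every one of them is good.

P(every draw is good) = 8/10 × 7/9 × 6/8 = 336/720 = 7/15.

7/15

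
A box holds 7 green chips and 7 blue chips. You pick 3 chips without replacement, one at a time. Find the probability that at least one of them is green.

47/52

P(no green) = 7/14 × 6/13 × 5/12 = 210/2184 = 5/52.
P(at least one) = 1 − 5/52 = 47/52.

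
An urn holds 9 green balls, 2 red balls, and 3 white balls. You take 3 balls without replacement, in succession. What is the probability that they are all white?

P(all white) = 3/14 × 2/13 × 1/12 = 6/2184 = 1/364.

1/364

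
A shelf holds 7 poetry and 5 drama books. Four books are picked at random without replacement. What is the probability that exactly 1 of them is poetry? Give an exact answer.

14/99

One ordering (poetry drawn first) has probability 7/12 × 5/11 × 4/10 × 3/9 = 420/11880 = 7/198.
There are C(4,1) = 4 such orderings, each equally likely, so P = 4 × 7/198 = 14/99.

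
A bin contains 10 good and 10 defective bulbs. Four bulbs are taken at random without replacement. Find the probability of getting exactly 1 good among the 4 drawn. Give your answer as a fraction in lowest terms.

80/323

One ordering (good drawn first) has probability 10/20 × 10/19 × 9/18 × 8/17 = 7200/116280 = 20/323.
There are C(4,1) = 4 such orderings, each equally likely, so P = 4 × 20/323 = 80/323.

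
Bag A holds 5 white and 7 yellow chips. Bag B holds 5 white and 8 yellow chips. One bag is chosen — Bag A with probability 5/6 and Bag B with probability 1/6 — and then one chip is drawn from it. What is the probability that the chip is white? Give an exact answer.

385/936

From Bag A: P(white) = 5/12.
From Bag B: P(white) = 5/13.
Total probability = (5/6)(5/12) + (1/6)(5/13) = 385/936.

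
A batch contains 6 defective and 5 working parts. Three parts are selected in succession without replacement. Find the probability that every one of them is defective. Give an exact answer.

4/33

P = 6/11 × 5/10 × 4/9 = 120/990 = 4/33.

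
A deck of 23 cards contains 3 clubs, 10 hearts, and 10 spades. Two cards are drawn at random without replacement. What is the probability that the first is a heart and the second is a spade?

Multiply the probability of each draw given the previous ones:
P = 10/23 × 10/22 = 100/506 = 50/253.

50/253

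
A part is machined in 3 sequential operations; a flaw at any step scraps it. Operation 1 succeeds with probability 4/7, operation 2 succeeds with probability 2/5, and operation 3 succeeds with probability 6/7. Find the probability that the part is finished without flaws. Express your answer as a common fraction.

Multiplying along the chain,
P = 4/7 × 2/5 × 6/7 = 48/245.

48/245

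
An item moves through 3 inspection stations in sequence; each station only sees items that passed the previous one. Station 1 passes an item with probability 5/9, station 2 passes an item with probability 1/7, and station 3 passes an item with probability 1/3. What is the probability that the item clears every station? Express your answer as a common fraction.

Multiplying along the chain,
P = 5/9 × 1/7 × 1/3 = 5/189.

5/189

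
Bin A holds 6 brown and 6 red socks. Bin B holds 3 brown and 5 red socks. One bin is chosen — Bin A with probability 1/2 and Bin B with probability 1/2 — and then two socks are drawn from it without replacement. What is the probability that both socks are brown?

From Bin A: P(both brown) = (6/12)(5/11) = 5/22.
From Bin B: P(both brown) = (3/8)(2/7) = 3/28.
Total probability = (1/2)(5/22) + (1/2)(3/28) = 103/616.

103/616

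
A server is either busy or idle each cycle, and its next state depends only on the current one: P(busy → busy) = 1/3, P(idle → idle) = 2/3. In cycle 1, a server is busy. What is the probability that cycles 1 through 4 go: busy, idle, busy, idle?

4/27

Cycle 1 is given. For each transition, use the conditional probability from the current state:
P(idle | busy) = 2/3; P(busy | idle) = 1/3; P(idle | busy) = 2/3.
P = 2/3 × 1/3 × 2/3 = 4/27.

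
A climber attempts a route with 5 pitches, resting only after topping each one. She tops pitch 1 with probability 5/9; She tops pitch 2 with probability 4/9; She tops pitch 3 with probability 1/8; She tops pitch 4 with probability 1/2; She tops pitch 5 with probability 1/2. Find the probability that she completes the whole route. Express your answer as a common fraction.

Each stage is reached only if all earlier stages succeed, so
P = 5/9 × 4/9 × 1/8 × 1/2 × 1/2 = 20/2592 = 5/648.

5/648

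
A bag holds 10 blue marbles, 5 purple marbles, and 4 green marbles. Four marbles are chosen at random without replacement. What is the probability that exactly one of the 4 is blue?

70/323

One ordering (blue drawn first) has probability 10/19 × 9/18 × 8/17 × 7/16 = 5040/93024 = 35/646.
There are C(4,1) = 4 such orderings, each equally likely, so P = 4 × 35/646 = 70/323.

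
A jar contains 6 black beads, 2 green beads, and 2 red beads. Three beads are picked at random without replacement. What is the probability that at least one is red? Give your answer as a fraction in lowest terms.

P(no red) = 8/10 × 7/9 × 6/8 = 336/720 = 7/15.
P(at least one) = 1 − 7/15 = 8/15.

8/15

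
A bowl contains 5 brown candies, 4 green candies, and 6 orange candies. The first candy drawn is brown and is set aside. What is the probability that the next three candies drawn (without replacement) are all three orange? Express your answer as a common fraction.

With the first candy removed, 6 orange remain out of 14.
P = 6/14 × 5/13 × 4/12 = 120/2184 = 5/91.

5/91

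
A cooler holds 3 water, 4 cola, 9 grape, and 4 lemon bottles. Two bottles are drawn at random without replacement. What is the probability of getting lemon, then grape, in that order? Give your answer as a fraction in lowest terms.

Chain rule:
P = 4/20 × 9/19 = 36/380 = 9/95.

9/95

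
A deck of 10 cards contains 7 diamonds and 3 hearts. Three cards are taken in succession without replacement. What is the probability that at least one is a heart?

17/24

P(no hearts) = 7/10 × 6/9 × 5/8 = 210/720 = 7/24.
P(at least one) = 1 − 7/24 = 17/24.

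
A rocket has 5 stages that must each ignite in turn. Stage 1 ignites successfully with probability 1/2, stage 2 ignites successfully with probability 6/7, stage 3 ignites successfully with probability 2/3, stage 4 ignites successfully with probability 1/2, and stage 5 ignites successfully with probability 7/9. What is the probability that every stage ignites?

Multiplying along the chain,
P = 1/2 × 6/7 × 2/3 × 1/2 × 7/9 = 84/756 = 1/9.

1/9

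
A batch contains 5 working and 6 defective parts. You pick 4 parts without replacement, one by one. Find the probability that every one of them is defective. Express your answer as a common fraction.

1/22

P(all defective) = 6/11 × 5/10 × 4/9 × 3/8 = 360/7920 = 1/22.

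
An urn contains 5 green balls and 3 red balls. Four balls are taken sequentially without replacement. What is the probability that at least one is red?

P(no red) = 5/8 × 4/7 × 3/6 × 2/5 = 120/1680 = 1/14.
P(at least one) = 1 − 1/14 = 13/14.

13/14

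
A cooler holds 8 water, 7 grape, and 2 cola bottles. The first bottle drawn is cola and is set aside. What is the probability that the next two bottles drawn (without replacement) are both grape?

7/40

After the first draw, 7 of the remaining 16 bottles are grape.
P = 7/16 × 6/15 = 42/240 = 7/40.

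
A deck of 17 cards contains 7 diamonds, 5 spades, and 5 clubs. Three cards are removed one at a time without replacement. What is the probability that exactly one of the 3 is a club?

33/68

One ordering (a club drawn first) has probability 5/17 × 12/16 × 11/15 = 660/4080 = 11/68.
There are C(3,1) = 3 such orderings, each equally likely, so P = 3 × 11/68 = 33/68.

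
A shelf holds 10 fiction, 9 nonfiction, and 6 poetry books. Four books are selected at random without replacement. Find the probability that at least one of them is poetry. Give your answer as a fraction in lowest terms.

P(no poetry) = 19/25 × 18/24 × 17/23 × 16/22 = 93024/303600 = 1938/6325.
P(at least one) = 1 − 1938/6325 = 4387/6325.

4387/6325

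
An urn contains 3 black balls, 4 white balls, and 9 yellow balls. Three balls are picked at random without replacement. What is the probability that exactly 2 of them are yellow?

One ordering (yellow drawn first) has probability 9/16 × 8/15 × 7/14 = 504/3360 = 3/20.
There are C(3,2) = 3 such orderings, each equally likely, so P = 3 × 3/20 = 9/20.

9/20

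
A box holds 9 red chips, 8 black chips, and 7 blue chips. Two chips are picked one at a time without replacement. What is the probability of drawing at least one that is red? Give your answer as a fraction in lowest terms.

57/92

P(no red) = 15/24 × 14/23 = 210/552 = 35/92.
P(at least one) = 1 − 35/92 = 57/92.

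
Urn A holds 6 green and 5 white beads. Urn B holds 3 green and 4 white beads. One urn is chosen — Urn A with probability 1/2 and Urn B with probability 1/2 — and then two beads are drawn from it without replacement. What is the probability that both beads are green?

16/77

From Urn A: P(both green) = (6/11)(5/10) = 3/11.
From Urn B: P(both green) = (3/7)(2/6) = 1/7.
Total probability = (1/2)(3/11) + (1/2)(1/7) = 16/77.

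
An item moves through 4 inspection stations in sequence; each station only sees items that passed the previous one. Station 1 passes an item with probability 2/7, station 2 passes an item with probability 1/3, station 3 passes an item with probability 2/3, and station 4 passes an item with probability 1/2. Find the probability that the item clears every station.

2/63

Multiplying along the chain,
P = 2/7 × 1/3 × 2/3 × 1/2 = 4/126 = 2/63.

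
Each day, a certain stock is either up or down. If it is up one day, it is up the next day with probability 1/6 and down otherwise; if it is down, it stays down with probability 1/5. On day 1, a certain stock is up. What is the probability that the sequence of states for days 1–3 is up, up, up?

Day 1 is given. For each transition, use the conditional probability from the current state:
P(up | up) = 1/6; P(up | up) = 1/6.
P = 1/6 × 1/6 = 1/36.

1/36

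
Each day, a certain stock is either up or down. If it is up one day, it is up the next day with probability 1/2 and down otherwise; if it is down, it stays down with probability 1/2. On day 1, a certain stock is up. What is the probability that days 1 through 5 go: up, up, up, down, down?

1/16

Day 1 is given. For each transition, use the conditional probability from the current state:
P(up | up) = 1/2; P(up | up) = 1/2; P(down | up) = 1/2; P(down | down) = 1/2.
P = 1/2 × 1/2 × 1/2 × 1/2 = 1/16.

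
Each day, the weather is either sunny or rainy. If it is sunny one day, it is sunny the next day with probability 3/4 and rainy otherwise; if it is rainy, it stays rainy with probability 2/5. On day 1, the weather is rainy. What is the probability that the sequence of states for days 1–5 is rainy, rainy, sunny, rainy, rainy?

3/125

Day 1 is given. For each transition, use the conditional probability from the current state:
P(rainy | rainy) = 2/5; P(sunny | rainy) = 3/5; P(rainy | sunny) = 1/4; P(rainy | rainy) = 2/5.
P = 2/5 × 3/5 × 1/4 × 2/5 = 12/500 = 3/125.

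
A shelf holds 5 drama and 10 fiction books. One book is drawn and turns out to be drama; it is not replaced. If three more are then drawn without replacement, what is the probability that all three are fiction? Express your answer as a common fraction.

After the first draw, 10 of the remaining 14 books are fiction.
P = 10/14 × 9/13 × 8/12 = 720/2184 = 30/91.

30/91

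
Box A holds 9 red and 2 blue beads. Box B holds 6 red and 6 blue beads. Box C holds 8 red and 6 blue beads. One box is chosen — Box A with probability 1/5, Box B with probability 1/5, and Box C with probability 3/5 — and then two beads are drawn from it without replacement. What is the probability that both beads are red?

2581/7150

From Box A: P(both red) = (9/11)(8/10) = 36/55.
From Box B: P(both red) = (6/12)(5/11) = 5/22.
From Box C: P(both red) = (8/14)(7/13) = 4/13.
Total probability = (1/5)(36/55) + (1/5)(5/22) + (3/5)(4/13) = 2581/7150.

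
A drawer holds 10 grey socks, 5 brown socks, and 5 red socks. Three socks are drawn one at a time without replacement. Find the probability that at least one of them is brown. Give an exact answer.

137/228

P(no brown) = 15/20 × 14/19 × 13/18 = 2730/6840 = 91/228.
P(at least one) = 1 − 91/228 = 137/228.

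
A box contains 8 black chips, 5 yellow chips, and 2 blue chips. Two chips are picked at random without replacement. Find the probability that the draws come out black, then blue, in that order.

Multiply the probability of each draw given the previous ones:
P = 8/15 × 2/14 = 16/210 = 8/105.

8/105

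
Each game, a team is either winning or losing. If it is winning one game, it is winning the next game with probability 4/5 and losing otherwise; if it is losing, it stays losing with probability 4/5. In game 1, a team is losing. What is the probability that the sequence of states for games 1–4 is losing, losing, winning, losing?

Game 1 is given. For each transition, use the conditional probability from the current state:
P(losing | losing) = 4/5; P(winning | losing) = 1/5; P(losing | winning) = 1/5.
P = 4/5 × 1/5 × 1/5 = 4/125.

4/125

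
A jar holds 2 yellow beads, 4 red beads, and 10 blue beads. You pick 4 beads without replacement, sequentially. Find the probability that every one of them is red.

P = 4/16 × 3/15 × 2/14 × 1/13 = 24/43680 = 1/1820.

1/1820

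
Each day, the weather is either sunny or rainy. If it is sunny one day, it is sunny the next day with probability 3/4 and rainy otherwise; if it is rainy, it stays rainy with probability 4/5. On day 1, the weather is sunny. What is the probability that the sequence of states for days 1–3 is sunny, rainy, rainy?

Day 1 is given. For each transition, use the conditional probability from the current state:
P(rainy | sunny) = 1/4; P(rainy | rainy) = 4/5.
P = 1/4 × 4/5 = 4/20 = 1/5.

1/5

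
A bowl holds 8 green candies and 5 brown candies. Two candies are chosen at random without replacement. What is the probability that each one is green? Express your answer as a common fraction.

14/39

P(every draw is green) = 8/13 × 7/12 = 56/156 = 14/39.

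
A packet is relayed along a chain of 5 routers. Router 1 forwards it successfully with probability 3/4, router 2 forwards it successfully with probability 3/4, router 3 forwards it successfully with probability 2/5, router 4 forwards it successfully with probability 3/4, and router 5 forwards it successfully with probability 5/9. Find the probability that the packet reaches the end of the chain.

Each stage is reached only if all earlier stages succeed, so
P = 3/4 × 3/4 × 2/5 × 3/4 × 5/9 = 270/2880 = 3/32.

3/32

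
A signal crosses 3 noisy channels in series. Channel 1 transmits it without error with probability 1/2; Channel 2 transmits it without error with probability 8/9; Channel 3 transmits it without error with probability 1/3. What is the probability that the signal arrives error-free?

The events are sequential, so multiply the conditional probabilities:
P = 1/2 × 8/9 × 1/3 = 8/54 = 4/27.

4/27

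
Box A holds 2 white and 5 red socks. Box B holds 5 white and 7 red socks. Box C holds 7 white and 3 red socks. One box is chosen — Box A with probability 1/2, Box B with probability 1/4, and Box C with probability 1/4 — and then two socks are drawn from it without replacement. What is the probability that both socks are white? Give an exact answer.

From Box A: P(both white) = (2/7)(1/6) = 1/21.
From Box B: P(both white) = (5/12)(4/11) = 5/33.
From Box C: P(both white) = (7/10)(6/9) = 7/15.
Total probability = (1/2)(1/21) + (1/4)(5/33) + (1/4)(7/15) = 206/1155.

206/1155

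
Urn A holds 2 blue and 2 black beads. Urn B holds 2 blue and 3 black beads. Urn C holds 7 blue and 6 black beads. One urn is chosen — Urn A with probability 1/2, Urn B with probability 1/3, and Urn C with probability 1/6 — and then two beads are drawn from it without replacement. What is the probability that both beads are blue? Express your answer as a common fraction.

21/130

From Urn A: P(both blue) = (2/4)(1/3) = 1/6.
From Urn B: P(both blue) = (2/5)(1/4) = 1/10.
From Urn C: P(both blue) = (7/13)(6/12) = 7/26.
Total probability = (1/2)(1/6) + (1/3)(1/10) + (1/6)(7/26) = 21/130.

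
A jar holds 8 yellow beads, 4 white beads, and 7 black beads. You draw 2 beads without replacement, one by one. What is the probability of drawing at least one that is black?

P(no black) = 12/19 × 11/18 = 132/342 = 22/57.
P(at least one) = 1 − 22/57 = 35/57.

35/57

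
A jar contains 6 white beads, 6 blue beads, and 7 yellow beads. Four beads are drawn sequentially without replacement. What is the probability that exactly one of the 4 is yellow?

385/969

One ordering (yellow drawn first) has probability 7/19 × 12/18 × 11/17 × 10/16 = 9240/93024 = 385/3876.
There are C(4,1) = 4 such orderings, each equally likely, so P = 4 × 385/3876 = 385/969.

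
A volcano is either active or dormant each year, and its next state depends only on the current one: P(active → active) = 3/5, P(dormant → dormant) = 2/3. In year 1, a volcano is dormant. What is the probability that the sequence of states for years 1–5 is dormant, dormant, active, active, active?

2/25

Year 1 is given. For each transition, use the conditional probability from the current state:
P(dormant | dormant) = 2/3; P(active | dormant) = 1/3; P(active | active) = 3/5; P(active | active) = 3/5.
P = 2/3 × 1/3 × 3/5 × 3/5 = 18/225 = 2/25.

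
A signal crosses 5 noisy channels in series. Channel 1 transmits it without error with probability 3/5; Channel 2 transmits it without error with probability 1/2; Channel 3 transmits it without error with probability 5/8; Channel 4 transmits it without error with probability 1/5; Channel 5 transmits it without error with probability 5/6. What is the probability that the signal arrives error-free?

Each stage is reached only if all earlier stages succeed, so
P = 3/5 × 1/2 × 5/8 × 1/5 × 5/6 = 75/2400 = 1/32.

1/32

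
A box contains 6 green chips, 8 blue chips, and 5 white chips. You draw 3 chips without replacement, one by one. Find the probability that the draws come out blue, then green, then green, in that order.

Each draw changes the counts, so multiply the conditional probabilities along the sequence:
P = 8/19 × 6/18 × 5/17 = 240/5814 = 40/969.

40/969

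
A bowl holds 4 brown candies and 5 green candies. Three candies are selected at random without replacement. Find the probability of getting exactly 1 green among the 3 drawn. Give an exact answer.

5/14

One ordering (green drawn first) has probability 5/9 × 4/8 × 3/7 = 60/504 = 5/42.
There are C(3,1) = 3 such orderings, each equally likely, so P = 3 × 5/42 = 5/14.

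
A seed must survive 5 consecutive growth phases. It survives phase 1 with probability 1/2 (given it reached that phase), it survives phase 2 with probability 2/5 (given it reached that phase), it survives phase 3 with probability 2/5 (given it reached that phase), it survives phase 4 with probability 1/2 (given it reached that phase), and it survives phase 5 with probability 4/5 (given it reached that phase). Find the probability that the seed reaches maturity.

The events are sequential, so multiply the conditional probabilities:
P = 1/2 × 2/5 × 2/5 × 1/2 × 4/5 = 16/500 = 4/125.

4/125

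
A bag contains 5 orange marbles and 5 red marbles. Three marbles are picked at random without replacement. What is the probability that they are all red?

1/12

P(every draw is red) = 5/10 × 4/9 × 3/8 = 60/720 = 1/12.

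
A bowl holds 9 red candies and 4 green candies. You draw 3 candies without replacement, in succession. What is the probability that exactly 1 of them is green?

72/143

One ordering (green drawn first) has probability 4/13 × 9/12 × 8/11 = 288/1716 = 24/143.
There are C(3,1) = 3 such orderings, each equally likely, so P = 3 × 24/143 = 72/143.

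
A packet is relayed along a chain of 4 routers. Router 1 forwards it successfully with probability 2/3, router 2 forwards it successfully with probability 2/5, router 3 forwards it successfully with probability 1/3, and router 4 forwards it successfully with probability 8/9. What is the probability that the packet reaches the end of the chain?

Multiplying along the chain,
P = 2/3 × 2/5 × 1/3 × 8/9 = 32/405.

32/405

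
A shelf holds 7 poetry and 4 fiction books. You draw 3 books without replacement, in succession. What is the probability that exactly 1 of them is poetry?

One ordering (poetry drawn first) has probability 7/11 × 4/10 × 3/9 = 84/990 = 14/165.
There are C(3,1) = 3 such orderings, each equally likely, so P = 3 × 14/165 = 14/55.

14/55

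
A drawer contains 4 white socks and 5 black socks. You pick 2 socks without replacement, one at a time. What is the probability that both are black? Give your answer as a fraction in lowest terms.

5/18

P(all black) = 5/9 × 4/8 = 20/72 = 5/18.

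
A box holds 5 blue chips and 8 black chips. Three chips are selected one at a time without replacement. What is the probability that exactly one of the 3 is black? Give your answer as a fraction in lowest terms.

One ordering (black drawn first) has probability 8/13 × 5/12 × 4/11 = 160/1716 = 40/429.
There are C(3,1) = 3 such orderings, each equally likely, so P = 3 × 40/429 = 40/143.

40/143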